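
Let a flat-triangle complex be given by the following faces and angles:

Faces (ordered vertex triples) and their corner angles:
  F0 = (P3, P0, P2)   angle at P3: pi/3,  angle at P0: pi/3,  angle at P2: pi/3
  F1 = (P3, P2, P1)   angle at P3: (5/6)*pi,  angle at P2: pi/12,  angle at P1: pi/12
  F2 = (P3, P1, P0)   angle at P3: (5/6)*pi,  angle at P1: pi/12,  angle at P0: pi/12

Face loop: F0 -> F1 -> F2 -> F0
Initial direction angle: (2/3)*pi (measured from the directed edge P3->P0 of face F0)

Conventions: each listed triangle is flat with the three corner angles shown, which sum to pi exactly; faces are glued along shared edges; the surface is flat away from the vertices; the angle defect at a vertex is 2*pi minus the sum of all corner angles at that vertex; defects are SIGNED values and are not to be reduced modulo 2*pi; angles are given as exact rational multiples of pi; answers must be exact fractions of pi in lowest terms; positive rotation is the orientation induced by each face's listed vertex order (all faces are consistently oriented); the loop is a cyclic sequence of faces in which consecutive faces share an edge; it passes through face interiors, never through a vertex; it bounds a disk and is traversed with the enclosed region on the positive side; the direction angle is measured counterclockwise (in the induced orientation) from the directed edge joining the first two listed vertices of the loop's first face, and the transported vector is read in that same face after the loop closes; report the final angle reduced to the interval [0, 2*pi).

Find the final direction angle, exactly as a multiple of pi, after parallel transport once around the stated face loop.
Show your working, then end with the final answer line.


enclosed vertex P3: corner angles sum to 2*pi, defect = 2*pi - 2*pi = 0
the rotation equals the total enclosed defect, so the final angle is initial + defects (mod 2*pi)
final angle = (2/3)*pi + 0 = (2/3)*pi (mod 2*pi)

Answer: final direction angle = (2/3)*pi


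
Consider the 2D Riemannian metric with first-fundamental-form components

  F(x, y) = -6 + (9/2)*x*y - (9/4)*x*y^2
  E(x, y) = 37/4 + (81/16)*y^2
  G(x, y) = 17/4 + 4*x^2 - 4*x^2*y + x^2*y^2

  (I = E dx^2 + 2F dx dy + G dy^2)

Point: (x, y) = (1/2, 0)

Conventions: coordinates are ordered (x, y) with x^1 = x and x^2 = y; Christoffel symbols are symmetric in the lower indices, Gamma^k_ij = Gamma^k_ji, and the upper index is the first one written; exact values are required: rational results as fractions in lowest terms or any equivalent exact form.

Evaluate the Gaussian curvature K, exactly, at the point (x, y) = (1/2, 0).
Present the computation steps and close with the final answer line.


E = 37/4, F = -6, G = 21/4, EG - F^2 = 201/16 at the point
E_x = 0, E_y = 0, F_x = 0, F_y = 9/4, G_x = 4, G_y = -1
E_yy = 81/8, F_xy = 9/2, G_xx = 8
Compute both Brioschi determinants and normalise by (EG - F^2)^2.
M1 = [[-E_yy/2 + F_xy - G_xx/2, E_x/2, F_x - E_y/2], [F_y - G_x/2, E, F], [G_y/2, F, G]] = [[-73/16, 0, 0], [1/4, 37/4, -6], [-1/2, -6, 21/4]]; det M1 = -14673/256
M2 = [[0, E_y/2, G_x/2], [E_y/2, E, F], [G_x/2, F, G]] = [[0, 0, 2], [0, 37/4, -6], [2, -6, 21/4]]; det M2 = -37
det M1 - det M2 = -5201/256; K = -5201/256 / (201/16)^2 = -5201/40401

Answer: K = -5201/40401


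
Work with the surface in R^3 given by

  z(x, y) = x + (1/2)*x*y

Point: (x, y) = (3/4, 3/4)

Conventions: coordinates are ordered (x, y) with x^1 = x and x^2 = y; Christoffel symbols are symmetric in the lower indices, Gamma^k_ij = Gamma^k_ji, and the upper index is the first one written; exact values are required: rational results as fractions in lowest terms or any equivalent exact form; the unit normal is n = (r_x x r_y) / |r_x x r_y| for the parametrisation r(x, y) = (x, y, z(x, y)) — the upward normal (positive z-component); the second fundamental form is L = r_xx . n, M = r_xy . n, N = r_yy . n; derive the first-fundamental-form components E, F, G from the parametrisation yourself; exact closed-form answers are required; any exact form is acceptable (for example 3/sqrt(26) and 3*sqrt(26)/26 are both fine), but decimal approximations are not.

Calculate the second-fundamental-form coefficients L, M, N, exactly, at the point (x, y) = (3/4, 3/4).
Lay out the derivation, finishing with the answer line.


z_x = 11/8, z_y = 3/8, z_xx = 0, z_xy = 1/2, z_yy = 0
E = 185/64, F = 33/64, G = 73/64; answer radicand W^2 = 97/32
unnormalised second-form numerators: l = 0, m = 1/2, n = 0; L = l/sqrt(97/32), and similarly M = m/sqrt(W^2), N = n/sqrt(W^2)

Answer: L = 0, M = 2*sqrt(194)/97, N = 0


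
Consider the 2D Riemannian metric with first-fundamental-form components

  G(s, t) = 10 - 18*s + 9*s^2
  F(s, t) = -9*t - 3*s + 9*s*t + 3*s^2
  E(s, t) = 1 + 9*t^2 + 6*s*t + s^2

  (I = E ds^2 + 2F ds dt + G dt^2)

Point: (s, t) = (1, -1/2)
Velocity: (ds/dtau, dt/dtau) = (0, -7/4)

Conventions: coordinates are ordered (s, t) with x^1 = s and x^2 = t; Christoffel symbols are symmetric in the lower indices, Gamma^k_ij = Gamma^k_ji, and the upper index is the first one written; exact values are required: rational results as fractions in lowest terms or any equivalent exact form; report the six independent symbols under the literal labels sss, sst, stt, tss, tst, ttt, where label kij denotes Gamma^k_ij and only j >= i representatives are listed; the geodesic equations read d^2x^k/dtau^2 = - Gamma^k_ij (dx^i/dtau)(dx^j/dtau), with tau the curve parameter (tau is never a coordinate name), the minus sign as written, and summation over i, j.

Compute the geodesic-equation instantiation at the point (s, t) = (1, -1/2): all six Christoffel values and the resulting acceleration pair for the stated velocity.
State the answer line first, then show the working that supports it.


Answer: Gamma_sss = -2/5, Gamma_sst = -6/5, Gamma_stt = 0, Gamma_tss = 0, Gamma_tst = 0, Gamma_ttt = 0; accelerations (d^2s/dtau^2, d^2t/dtau^2) = (0, 0)

E = 5/4, F = 0, G = 1 at the point
E_s = -1, E_t = -3, F_s = -3/2, F_t = 0, G_s = 0, G_t = 0
EG - F^2 = 5/4;  g^inv = (4/5) * [[1, 0], [0, 5/4]]
first-kind symbols [ij,l] = (1/2)(d_i g_jl + d_j g_il - d_l g_ij): [ss,s] = E_s/2 = -1/2, [ss,t] = F_s - E_t/2 = 0, [st,s] = E_t/2 = -3/2, [st,t] = G_s/2 = 0, [tt,s] = F_t - G_s/2 = 0, [tt,t] = G_t/2 = 0
Gamma^s_ij = (G*[ij,s] - F*[ij,t])/(EG - F^2), Gamma^t_ij = (E*[ij,t] - F*[ij,s])/(EG - F^2)
Gamma_sss = -2/5, Gamma_sst = -6/5, Gamma_stt = 0, Gamma_tss = 0, Gamma_tst = 0, Gamma_ttt = 0
d^2s/dtau^2 = -(Gamma_sss*(0)^2 + 2*Gamma_sst*(0)*(-7/4) + Gamma_stt*(-7/4)^2) = 0
d^2t/dtau^2 = -(Gamma_tss*(0)^2 + 2*Gamma_tst*(0)*(-7/4) + Gamma_ttt*(-7/4)^2) = 0


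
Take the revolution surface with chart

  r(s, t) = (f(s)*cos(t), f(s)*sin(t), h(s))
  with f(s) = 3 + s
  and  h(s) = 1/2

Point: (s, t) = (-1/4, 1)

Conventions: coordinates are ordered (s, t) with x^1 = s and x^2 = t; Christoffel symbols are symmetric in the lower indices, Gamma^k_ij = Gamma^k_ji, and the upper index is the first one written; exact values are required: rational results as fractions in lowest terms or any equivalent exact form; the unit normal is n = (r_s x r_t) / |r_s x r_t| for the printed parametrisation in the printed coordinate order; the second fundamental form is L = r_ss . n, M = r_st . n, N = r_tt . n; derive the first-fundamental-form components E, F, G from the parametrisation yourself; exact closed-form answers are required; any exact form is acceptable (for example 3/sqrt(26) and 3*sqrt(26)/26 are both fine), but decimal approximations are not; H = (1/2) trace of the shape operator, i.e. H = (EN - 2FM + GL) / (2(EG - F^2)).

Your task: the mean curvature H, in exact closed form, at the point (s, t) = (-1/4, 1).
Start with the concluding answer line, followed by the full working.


Answer: H = 0

f = 11/4, f' = 1, f'' = 0, h' = 0, h'' = 0
E = 1, F = 0, G = 121/16; answer radicand W^2 = 1
unnormalised second-form numerators: l = 0, m = 0, n = 0; L = l/sqrt(1), and similarly M = m/sqrt(W^2), N = n/sqrt(W^2)
H = (E*n - 2*F*m + G*l) / (2*(EG - F^2)*sqrt(W^2)); E*n - 2*F*m + G*l = 0, EG - F^2 = 121/16, so H = (0)/sqrt(1)


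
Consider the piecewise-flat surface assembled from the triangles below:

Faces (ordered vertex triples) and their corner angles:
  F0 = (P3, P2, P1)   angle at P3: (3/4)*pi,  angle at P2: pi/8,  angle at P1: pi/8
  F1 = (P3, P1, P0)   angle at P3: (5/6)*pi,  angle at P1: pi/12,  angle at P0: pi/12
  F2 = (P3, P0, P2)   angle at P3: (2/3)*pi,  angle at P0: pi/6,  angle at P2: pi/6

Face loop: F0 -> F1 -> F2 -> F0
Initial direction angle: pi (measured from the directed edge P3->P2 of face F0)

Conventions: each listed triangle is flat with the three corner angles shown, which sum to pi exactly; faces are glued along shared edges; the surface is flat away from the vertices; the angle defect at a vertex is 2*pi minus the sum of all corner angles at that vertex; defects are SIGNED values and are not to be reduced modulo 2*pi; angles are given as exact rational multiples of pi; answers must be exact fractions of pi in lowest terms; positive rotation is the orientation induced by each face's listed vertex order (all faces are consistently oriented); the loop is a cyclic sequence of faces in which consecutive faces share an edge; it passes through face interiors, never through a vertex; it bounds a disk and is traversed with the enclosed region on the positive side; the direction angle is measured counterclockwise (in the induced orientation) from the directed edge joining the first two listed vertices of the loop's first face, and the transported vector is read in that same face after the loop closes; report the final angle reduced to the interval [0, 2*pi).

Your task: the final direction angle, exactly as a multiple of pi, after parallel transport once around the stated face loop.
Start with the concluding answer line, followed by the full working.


Answer: final direction angle = (3/4)*pi

enclosed vertex P3: corner angles sum to (9/4)*pi, defect = 2*pi - (9/4)*pi = -pi/4
holonomy = initial angle + sum of enclosed defects (mod 2*pi), positive in the induced orientation
final angle = pi - pi/4 = (3/4)*pi (mod 2*pi)


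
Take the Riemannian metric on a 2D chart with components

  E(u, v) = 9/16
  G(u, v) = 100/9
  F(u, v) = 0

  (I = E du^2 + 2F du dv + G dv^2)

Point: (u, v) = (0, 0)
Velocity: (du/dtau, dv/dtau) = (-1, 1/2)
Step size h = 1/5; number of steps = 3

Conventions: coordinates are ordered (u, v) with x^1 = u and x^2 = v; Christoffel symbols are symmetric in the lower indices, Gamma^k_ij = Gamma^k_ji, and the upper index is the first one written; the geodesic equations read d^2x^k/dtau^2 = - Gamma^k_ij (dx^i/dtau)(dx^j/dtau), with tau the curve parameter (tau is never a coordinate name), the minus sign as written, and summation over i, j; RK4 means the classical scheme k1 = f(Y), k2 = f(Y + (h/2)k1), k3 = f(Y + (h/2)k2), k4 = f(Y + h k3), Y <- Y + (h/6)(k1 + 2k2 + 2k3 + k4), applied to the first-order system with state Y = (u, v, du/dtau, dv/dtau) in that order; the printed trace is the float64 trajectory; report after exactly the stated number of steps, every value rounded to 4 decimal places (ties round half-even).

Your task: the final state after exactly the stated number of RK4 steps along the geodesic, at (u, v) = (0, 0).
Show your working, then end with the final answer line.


f(Y) = (du/dtau, dv/dtau, -Gamma^u_ij Y'^i Y'^j, -Gamma^v_ij Y'^i Y'^j) with the Gammas evaluated at the stage position; h = 0.200000; intermediate values shown to 6 dp
step 0: u = 0.0000, v = 0.0000, du/dtau = -1.0000, dv/dtau = 0.5000
step 1:
  k1: at (u, v) = (0.000000, 0.000000), (du/dtau, dv/dtau) = (-1.000000, 0.500000); Gamma_uuu = 0.000000, Gamma_uuv = 0.000000, Gamma_uvv = 0.000000, Gamma_vuu = 0.000000, Gamma_vuv = 0.000000, Gamma_vvv = 0.000000; k1 = (-1.000000, 0.500000, 0.000000, 0.000000)
  k2: at (u, v) = (-0.100000, 0.050000), (du/dtau, dv/dtau) = (-1.000000, 0.500000); Gamma_uuu = 0.000000, Gamma_uuv = 0.000000, Gamma_uvv = 0.000000, Gamma_vuu = 0.000000, Gamma_vuv = 0.000000, Gamma_vvv = 0.000000; k2 = (-1.000000, 0.500000, 0.000000, 0.000000)
  k3: at (u, v) = (-0.100000, 0.050000), (du/dtau, dv/dtau) = (-1.000000, 0.500000); Gamma_uuu = 0.000000, Gamma_uuv = 0.000000, Gamma_uvv = 0.000000, Gamma_vuu = 0.000000, Gamma_vuv = 0.000000, Gamma_vvv = 0.000000; k3 = (-1.000000, 0.500000, 0.000000, 0.000000)
  k4: at (u, v) = (-0.200000, 0.100000), (du/dtau, dv/dtau) = (-1.000000, 0.500000); Gamma_uuu = 0.000000, Gamma_uuv = 0.000000, Gamma_uvv = 0.000000, Gamma_vuu = 0.000000, Gamma_vuv = 0.000000, Gamma_vvv = 0.000000; k4 = (-1.000000, 0.500000, 0.000000, 0.000000)
  Y <- Y + (h/6)(k1 + 2k2 + 2k3 + k4): u = -0.2000, v = 0.1000, du/dtau = -1.0000, dv/dtau = 0.5000
step 2:
  k1: at (u, v) = (-0.200000, 0.100000), (du/dtau, dv/dtau) = (-1.000000, 0.500000); Gamma_uuu = 0.000000, Gamma_uuv = 0.000000, Gamma_uvv = 0.000000, Gamma_vuu = 0.000000, Gamma_vuv = 0.000000, Gamma_vvv = 0.000000; k1 = (-1.000000, 0.500000, 0.000000, 0.000000)
  k2: at (u, v) = (-0.300000, 0.150000), (du/dtau, dv/dtau) = (-1.000000, 0.500000); Gamma_uuu = 0.000000, Gamma_uuv = 0.000000, Gamma_uvv = 0.000000, Gamma_vuu = 0.000000, Gamma_vuv = 0.000000, Gamma_vvv = 0.000000; k2 = (-1.000000, 0.500000, 0.000000, 0.000000)
  k3: at (u, v) = (-0.300000, 0.150000), (du/dtau, dv/dtau) = (-1.000000, 0.500000); Gamma_uuu = 0.000000, Gamma_uuv = 0.000000, Gamma_uvv = 0.000000, Gamma_vuu = 0.000000, Gamma_vuv = 0.000000, Gamma_vvv = 0.000000; k3 = (-1.000000, 0.500000, 0.000000, 0.000000)
  k4: at (u, v) = (-0.400000, 0.200000), (du/dtau, dv/dtau) = (-1.000000, 0.500000); Gamma_uuu = 0.000000, Gamma_uuv = 0.000000, Gamma_uvv = 0.000000, Gamma_vuu = 0.000000, Gamma_vuv = 0.000000, Gamma_vvv = 0.000000; k4 = (-1.000000, 0.500000, 0.000000, 0.000000)
  Y <- Y + (h/6)(k1 + 2k2 + 2k3 + k4): u = -0.4000, v = 0.2000, du/dtau = -1.0000, dv/dtau = 0.5000
step 3:
  k1: at (u, v) = (-0.400000, 0.200000), (du/dtau, dv/dtau) = (-1.000000, 0.500000); Gamma_uuu = 0.000000, Gamma_uuv = 0.000000, Gamma_uvv = 0.000000, Gamma_vuu = 0.000000, Gamma_vuv = 0.000000, Gamma_vvv = 0.000000; k1 = (-1.000000, 0.500000, 0.000000, 0.000000)
  k2: at (u, v) = (-0.500000, 0.250000), (du/dtau, dv/dtau) = (-1.000000, 0.500000); Gamma_uuu = 0.000000, Gamma_uuv = 0.000000, Gamma_uvv = 0.000000, Gamma_vuu = 0.000000, Gamma_vuv = 0.000000, Gamma_vvv = 0.000000; k2 = (-1.000000, 0.500000, 0.000000, 0.000000)
  k3: at (u, v) = (-0.500000, 0.250000), (du/dtau, dv/dtau) = (-1.000000, 0.500000); Gamma_uuu = 0.000000, Gamma_uuv = 0.000000, Gamma_uvv = 0.000000, Gamma_vuu = 0.000000, Gamma_vuv = 0.000000, Gamma_vvv = 0.000000; k3 = (-1.000000, 0.500000, 0.000000, 0.000000)
  k4: at (u, v) = (-0.600000, 0.300000), (du/dtau, dv/dtau) = (-1.000000, 0.500000); Gamma_uuu = 0.000000, Gamma_uuv = 0.000000, Gamma_uvv = 0.000000, Gamma_vuu = 0.000000, Gamma_vuv = 0.000000, Gamma_vvv = 0.000000; k4 = (-1.000000, 0.500000, 0.000000, 0.000000)
  Y <- Y + (h/6)(k1 + 2k2 + 2k3 + k4): u = -0.6000, v = 0.3000, du/dtau = -1.0000, dv/dtau = 0.5000

Answer: u = -0.6000, v = 0.3000, du/dtau = -1.0000, dv/dtau = 0.5000


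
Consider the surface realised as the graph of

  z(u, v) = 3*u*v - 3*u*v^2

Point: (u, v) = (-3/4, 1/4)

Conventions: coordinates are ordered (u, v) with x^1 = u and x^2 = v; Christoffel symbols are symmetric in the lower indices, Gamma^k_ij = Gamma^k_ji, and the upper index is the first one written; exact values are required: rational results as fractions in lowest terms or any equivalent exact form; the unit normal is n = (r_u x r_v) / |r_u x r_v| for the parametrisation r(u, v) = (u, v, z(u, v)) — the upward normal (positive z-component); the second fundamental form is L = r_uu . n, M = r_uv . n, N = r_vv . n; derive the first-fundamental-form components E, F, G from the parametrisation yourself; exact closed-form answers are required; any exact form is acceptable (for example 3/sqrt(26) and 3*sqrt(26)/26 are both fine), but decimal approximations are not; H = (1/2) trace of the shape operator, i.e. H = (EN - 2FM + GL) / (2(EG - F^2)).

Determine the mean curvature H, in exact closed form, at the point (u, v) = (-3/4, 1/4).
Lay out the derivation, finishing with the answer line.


z_u = 9/16, z_v = -9/8, z_uu = 0, z_uv = 3/2, z_vv = 9/2
E = 337/256, F = -81/128, G = 145/64; answer radicand W^2 = 661/256
unnormalised second-form numerators: l = 0, m = 3/2, n = 9/2; L = l/sqrt(661/256), and similarly M = m/sqrt(W^2), N = n/sqrt(W^2)
H = (E*n - 2*F*m + G*l) / (2*(EG - F^2)*sqrt(W^2)); E*n - 2*F*m + G*l = 4005/512, EG - F^2 = 661/256, so H = (4005/2644)/sqrt(661/256)

Answer: H = 16020*sqrt(661)/436921


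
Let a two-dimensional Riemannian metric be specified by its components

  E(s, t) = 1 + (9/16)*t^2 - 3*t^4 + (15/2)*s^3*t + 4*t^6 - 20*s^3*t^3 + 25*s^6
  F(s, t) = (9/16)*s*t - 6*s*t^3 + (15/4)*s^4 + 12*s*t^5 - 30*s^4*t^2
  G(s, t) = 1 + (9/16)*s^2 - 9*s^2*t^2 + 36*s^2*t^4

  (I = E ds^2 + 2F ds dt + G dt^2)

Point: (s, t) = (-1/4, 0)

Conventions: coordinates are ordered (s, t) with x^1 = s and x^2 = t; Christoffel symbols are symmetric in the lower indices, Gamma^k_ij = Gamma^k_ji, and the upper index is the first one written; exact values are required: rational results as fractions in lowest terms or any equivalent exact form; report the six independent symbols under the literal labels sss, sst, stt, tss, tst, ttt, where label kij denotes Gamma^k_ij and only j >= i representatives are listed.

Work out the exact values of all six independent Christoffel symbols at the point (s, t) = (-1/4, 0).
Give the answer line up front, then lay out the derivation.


Answer: Gamma_sss = -60/853, Gamma_sst = -48/853, Gamma_stt = 0, Gamma_tss = -144/853, Gamma_tst = -576/4265, Gamma_ttt = 0

E = 4121/4096, F = 15/1024, G = 265/256 at the point
E_s = -75/512, E_t = -15/128, F_s = -15/64, F_t = -9/64, G_s = -9/32, G_t = 0
EG - F^2 = 4265/4096;  g^inv = (4096/4265) * [[265/256, -15/1024], [-15/1024, 4121/4096]]
first-kind symbols [ij,l] = (1/2)(d_i g_jl + d_j g_il - d_l g_ij): [ss,s] = E_s/2 = -75/1024, [ss,t] = F_s - E_t/2 = -45/256, [st,s] = E_t/2 = -15/256, [st,t] = G_s/2 = -9/64, [tt,s] = F_t - G_s/2 = 0, [tt,t] = G_t/2 = 0
Gamma^s_ij = (G*[ij,s] - F*[ij,t])/(EG - F^2), Gamma^t_ij = (E*[ij,t] - F*[ij,s])/(EG - F^2)


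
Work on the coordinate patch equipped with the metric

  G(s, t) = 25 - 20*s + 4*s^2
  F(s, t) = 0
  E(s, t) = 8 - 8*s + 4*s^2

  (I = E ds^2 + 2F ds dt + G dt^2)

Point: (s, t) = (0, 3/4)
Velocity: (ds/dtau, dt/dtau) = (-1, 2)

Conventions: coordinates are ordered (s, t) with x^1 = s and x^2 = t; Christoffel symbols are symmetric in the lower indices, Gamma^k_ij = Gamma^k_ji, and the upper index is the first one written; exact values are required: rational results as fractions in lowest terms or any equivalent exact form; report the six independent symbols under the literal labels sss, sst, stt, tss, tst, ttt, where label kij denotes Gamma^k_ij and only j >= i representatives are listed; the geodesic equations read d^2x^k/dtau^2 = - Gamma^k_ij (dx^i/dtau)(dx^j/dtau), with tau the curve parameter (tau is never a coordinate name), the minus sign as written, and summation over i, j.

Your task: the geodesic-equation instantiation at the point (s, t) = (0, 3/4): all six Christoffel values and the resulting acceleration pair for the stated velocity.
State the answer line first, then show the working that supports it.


Answer: Gamma_sss = -1/2, Gamma_sst = 0, Gamma_stt = 5/4, Gamma_tss = 0, Gamma_tst = -2/5, Gamma_ttt = 0; accelerations (d^2s/dtau^2, d^2t/dtau^2) = (-9/2, -8/5)

E = 8, F = 0, G = 25 at the point
E_s = -8, E_t = 0, F_s = 0, F_t = 0, G_s = -20, G_t = 0
EG - F^2 = 200;  g^inv = (1/200) * [[25, 0], [0, 8]]
first-kind symbols [ij,l] = (1/2)(d_i g_jl + d_j g_il - d_l g_ij): [ss,s] = E_s/2 = -4, [ss,t] = F_s - E_t/2 = 0, [st,s] = E_t/2 = 0, [st,t] = G_s/2 = -10, [tt,s] = F_t - G_s/2 = 10, [tt,t] = G_t/2 = 0
Gamma^s_ij = (G*[ij,s] - F*[ij,t])/(EG - F^2), Gamma^t_ij = (E*[ij,t] - F*[ij,s])/(EG - F^2)
Gamma_sss = -1/2, Gamma_sst = 0, Gamma_stt = 5/4, Gamma_tss = 0, Gamma_tst = -2/5, Gamma_ttt = 0
d^2s/dtau^2 = -(Gamma_sss*(-1)^2 + 2*Gamma_sst*(-1)*(2) + Gamma_stt*(2)^2) = -9/2
d^2t/dtau^2 = -(Gamma_tss*(-1)^2 + 2*Gamma_tst*(-1)*(2) + Gamma_ttt*(2)^2) = -8/5


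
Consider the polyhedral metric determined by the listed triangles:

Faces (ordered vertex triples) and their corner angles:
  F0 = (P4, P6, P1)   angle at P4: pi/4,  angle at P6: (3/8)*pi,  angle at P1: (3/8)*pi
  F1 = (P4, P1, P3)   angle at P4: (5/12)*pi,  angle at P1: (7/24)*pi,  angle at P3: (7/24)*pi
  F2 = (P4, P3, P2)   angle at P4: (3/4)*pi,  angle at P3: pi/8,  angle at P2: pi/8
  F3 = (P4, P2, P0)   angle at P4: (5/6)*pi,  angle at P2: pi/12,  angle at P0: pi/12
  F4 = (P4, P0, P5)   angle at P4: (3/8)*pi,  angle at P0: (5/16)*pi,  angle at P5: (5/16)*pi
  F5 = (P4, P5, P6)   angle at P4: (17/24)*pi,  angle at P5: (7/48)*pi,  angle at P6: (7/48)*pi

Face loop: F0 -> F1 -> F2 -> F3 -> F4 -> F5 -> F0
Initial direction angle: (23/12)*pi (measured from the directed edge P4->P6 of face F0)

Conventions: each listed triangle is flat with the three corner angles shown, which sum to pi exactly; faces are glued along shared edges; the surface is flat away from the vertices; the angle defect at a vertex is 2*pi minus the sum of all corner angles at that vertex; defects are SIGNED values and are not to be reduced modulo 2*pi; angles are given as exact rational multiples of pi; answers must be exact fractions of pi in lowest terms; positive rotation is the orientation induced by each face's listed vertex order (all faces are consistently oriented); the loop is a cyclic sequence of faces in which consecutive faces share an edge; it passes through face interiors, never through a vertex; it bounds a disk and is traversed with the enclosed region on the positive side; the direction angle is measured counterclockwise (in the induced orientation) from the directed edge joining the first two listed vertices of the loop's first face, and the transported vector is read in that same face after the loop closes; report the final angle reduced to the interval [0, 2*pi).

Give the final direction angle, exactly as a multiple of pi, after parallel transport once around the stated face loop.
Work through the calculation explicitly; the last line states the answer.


enclosed vertex P4: corner angles sum to (10/3)*pi, defect = 2*pi - (10/3)*pi = (-4/3)*pi
the rotation equals the total enclosed defect, so the final angle is initial + defects (mod 2*pi)
final angle = (23/12)*pi - (4/3)*pi = (7/12)*pi (mod 2*pi)

Answer: final direction angle = (7/12)*pi


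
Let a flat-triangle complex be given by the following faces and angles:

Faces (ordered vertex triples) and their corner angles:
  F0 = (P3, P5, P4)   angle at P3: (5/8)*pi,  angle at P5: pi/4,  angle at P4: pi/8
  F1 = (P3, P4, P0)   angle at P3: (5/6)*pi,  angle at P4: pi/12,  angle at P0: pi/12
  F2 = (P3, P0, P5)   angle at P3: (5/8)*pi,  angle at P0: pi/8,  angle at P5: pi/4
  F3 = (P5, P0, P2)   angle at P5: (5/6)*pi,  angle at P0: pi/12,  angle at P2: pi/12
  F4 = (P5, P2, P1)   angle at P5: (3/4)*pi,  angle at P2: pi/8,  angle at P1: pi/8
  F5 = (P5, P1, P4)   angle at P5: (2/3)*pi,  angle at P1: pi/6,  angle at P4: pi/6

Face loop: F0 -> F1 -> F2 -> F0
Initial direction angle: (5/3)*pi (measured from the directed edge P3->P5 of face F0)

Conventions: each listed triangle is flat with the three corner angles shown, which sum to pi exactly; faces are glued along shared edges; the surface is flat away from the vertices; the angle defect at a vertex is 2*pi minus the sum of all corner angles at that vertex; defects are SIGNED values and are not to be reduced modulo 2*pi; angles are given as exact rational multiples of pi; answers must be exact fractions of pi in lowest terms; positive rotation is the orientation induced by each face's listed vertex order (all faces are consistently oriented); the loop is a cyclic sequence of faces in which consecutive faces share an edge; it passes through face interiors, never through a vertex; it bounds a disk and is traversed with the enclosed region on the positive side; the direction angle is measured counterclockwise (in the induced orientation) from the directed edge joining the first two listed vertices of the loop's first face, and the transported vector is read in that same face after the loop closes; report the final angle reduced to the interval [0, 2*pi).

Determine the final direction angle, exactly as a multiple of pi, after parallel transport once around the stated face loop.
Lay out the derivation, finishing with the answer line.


enclosed vertex P3: corner angles sum to (25/12)*pi, defect = 2*pi - (25/12)*pi = -pi/12
transport around the loop rotates by the sum of enclosed defects; add to the initial angle mod 2*pi
final angle = (5/3)*pi - pi/12 = (19/12)*pi (mod 2*pi)

Answer: final direction angle = (19/12)*pi


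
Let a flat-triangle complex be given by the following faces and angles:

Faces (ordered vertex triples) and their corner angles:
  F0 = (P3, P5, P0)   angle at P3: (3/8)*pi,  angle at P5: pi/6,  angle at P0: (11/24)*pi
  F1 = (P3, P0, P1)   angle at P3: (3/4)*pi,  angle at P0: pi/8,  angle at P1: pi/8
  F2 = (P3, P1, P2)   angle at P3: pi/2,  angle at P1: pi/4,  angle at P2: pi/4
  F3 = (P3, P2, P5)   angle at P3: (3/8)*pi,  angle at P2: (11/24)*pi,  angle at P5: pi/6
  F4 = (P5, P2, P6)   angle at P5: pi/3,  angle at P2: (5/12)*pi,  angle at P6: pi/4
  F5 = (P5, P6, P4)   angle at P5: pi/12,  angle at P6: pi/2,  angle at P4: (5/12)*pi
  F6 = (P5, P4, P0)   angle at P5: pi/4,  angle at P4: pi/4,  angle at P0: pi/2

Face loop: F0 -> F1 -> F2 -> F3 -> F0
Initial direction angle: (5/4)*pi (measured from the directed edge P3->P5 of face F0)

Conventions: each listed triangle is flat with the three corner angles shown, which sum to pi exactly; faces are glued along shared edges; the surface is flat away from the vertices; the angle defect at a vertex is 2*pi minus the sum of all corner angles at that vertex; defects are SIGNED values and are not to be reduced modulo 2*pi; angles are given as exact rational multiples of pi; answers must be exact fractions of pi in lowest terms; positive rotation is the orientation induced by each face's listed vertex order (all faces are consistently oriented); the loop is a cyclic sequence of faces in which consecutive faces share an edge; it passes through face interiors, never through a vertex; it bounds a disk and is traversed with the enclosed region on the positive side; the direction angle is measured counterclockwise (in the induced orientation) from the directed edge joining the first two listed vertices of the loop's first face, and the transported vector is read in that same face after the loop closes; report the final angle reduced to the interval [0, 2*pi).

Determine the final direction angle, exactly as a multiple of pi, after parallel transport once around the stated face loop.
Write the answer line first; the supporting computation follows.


Answer: final direction angle = (5/4)*pi

enclosed vertex P3: corner angles sum to 2*pi, defect = 2*pi - 2*pi = 0
adding the enclosed defects to the starting angle (mod 2*pi, induced orientation) gives the holonomy
final angle = (5/4)*pi + 0 = (5/4)*pi (mod 2*pi)


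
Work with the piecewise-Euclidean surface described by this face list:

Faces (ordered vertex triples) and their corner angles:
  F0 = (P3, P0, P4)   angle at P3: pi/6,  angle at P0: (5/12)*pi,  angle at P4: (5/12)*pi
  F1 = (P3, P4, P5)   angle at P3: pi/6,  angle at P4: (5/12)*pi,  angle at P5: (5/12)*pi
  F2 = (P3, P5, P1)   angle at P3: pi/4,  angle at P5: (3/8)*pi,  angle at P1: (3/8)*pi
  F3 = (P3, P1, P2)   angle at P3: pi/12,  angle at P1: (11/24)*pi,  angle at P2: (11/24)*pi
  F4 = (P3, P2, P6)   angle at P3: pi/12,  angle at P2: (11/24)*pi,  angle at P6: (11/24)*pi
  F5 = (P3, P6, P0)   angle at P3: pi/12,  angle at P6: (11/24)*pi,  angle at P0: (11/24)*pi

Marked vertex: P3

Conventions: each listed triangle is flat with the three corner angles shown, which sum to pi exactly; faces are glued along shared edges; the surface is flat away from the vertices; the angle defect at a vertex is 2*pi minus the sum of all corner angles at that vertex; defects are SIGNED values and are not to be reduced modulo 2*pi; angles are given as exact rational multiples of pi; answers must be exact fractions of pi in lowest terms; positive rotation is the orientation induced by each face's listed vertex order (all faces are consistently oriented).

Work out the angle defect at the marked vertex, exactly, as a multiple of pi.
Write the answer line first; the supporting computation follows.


Answer: defect(P3) = (7/6)*pi

Sum of corner angles at P3: (5/6)*pi
defect = 2*pi - (5/6)*pi


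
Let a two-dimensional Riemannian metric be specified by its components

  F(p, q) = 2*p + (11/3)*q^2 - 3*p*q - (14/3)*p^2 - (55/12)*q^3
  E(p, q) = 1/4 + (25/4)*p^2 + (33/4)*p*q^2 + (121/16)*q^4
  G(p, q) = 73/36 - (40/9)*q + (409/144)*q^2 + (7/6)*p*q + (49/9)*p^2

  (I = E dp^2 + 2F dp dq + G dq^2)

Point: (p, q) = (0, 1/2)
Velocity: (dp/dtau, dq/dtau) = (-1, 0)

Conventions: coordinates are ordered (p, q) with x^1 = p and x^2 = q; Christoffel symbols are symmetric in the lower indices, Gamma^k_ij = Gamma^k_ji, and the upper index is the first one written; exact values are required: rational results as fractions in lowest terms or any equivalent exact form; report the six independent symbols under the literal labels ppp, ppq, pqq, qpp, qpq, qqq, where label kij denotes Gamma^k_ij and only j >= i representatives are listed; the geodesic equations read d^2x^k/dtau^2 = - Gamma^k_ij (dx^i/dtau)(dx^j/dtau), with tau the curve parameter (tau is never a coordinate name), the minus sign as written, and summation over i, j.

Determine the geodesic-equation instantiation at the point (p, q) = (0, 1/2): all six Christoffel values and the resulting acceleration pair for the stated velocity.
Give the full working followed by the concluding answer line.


E = 185/256, F = 11/32, G = 33/64 at the point
E_p = 33/16, E_q = 121/32, F_p = 1/2, F_q = 11/48, G_p = 7/12, G_q = -77/48
EG - F^2 = 4169/16384;  g^inv = (16384/4169) * [[33/64, -11/32], [-11/32, 185/256]]
first-kind symbols [ij,l] = (1/2)(d_i g_jl + d_j g_il - d_l g_ij): [pp,p] = E_p/2 = 33/32, [pp,q] = F_p - E_q/2 = -89/64, [pq,p] = E_q/2 = 121/64, [pq,q] = G_p/2 = 7/24, [qq,p] = F_q - G_p/2 = -1/16, [qq,q] = G_q/2 = -77/96
Gamma^p_ij = (G*[ij,p] - F*[ij,q])/(EG - F^2), Gamma^q_ij = (E*[ij,q] - F*[ij,p])/(EG - F^2)
Gamma_ppp = 1504/379, Gamma_ppq = 3908/1137, Gamma_pqq = 1088/1137, Gamma_qpp = -22273/4169, Gamma_qpq = -21584/12507, Gamma_qqq = -2494/1137
d^2p/dtau^2 = -(Gamma_ppp*(-1)^2 + 2*Gamma_ppq*(-1)*(0) + Gamma_pqq*(0)^2) = -1504/379
d^2q/dtau^2 = -(Gamma_qpp*(-1)^2 + 2*Gamma_qpq*(-1)*(0) + Gamma_qqq*(0)^2) = 22273/4169

Answer: Gamma_ppp = 1504/379, Gamma_ppq = 3908/1137, Gamma_pqq = 1088/1137, Gamma_qpp = -22273/4169, Gamma_qpq = -21584/12507, Gamma_qqq = -2494/1137; accelerations (d^2p/dtau^2, d^2q/dtau^2) = (-1504/379, 22273/4169)


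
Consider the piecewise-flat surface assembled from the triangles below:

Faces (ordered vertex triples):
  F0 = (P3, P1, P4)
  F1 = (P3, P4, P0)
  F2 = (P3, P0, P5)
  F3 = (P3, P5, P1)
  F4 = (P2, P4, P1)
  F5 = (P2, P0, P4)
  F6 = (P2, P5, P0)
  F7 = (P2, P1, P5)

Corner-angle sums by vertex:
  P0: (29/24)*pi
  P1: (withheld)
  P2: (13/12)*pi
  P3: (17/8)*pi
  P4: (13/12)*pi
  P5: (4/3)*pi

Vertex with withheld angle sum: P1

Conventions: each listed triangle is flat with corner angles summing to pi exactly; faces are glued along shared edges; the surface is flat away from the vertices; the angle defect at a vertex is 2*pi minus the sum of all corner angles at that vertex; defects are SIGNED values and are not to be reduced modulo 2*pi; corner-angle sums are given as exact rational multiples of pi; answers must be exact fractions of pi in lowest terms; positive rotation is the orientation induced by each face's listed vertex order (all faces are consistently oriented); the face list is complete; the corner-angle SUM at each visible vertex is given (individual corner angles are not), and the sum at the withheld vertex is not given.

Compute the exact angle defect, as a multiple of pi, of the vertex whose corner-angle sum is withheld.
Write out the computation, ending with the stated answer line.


V = 6, E = 12, F = 8; chi = V - E + F = 2
Gauss-Bonnet: total defect = 2*pi*chi = 4*pi; visible defects sum to (19/6)*pi

Answer: defect(P1) = (5/6)*pi


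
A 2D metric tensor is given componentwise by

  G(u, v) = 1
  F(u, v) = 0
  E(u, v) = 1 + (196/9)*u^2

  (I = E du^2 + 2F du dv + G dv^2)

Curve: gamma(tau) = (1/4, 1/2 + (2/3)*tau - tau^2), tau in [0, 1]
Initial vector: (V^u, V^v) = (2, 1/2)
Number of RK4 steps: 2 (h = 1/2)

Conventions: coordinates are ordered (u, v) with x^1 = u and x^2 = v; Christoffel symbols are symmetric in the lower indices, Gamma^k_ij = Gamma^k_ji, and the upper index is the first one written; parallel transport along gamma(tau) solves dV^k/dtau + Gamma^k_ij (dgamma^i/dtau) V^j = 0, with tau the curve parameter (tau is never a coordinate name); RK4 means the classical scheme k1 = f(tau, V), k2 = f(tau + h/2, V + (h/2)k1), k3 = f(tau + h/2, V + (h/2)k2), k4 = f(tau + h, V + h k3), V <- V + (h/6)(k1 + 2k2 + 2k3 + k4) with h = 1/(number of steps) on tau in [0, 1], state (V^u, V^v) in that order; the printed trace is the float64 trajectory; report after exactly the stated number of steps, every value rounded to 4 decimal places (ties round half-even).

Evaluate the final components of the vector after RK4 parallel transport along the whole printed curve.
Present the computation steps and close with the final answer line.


gamma'(tau) = (0, 2/3 - 2*tau); f(tau, V)^k = -Gamma^k_ij(gamma(tau)) gamma'^i(tau) V^j; h = 1/2; intermediate values shown to 6 dp
curve data and Christoffel symbols at the stage parameters:
  tau = 0.000000: gamma = (0.250000, 0.500000), gamma' = (0.000000, 0.666667); Gamma_uuu = 2.305882, Gamma_uuv = 0.000000, Gamma_uvv = 0.000000, Gamma_vuu = 0.000000, Gamma_vuv = 0.000000, Gamma_vvv = 0.000000
  tau = 0.250000: gamma = (0.250000, 0.604167), gamma' = (0.000000, 0.166667); Gamma_uuu = 2.305882, Gamma_uuv = 0.000000, Gamma_uvv = 0.000000, Gamma_vuu = 0.000000, Gamma_vuv = 0.000000, Gamma_vvv = 0.000000
  tau = 0.500000: gamma = (0.250000, 0.583333), gamma' = (0.000000, -0.333333); Gamma_uuu = 2.305882, Gamma_uuv = 0.000000, Gamma_uvv = 0.000000, Gamma_vuu = 0.000000, Gamma_vuv = 0.000000, Gamma_vvv = 0.000000
  tau = 0.750000: gamma = (0.250000, 0.437500), gamma' = (0.000000, -0.833333); Gamma_uuu = 2.305882, Gamma_uuv = 0.000000, Gamma_uvv = 0.000000, Gamma_vuu = 0.000000, Gamma_vuv = 0.000000, Gamma_vvv = 0.000000
  tau = 1.000000: gamma = (0.250000, 0.166667), gamma' = (0.000000, -1.333333); Gamma_uuu = 2.305882, Gamma_uuv = 0.000000, Gamma_uvv = 0.000000, Gamma_vuu = 0.000000, Gamma_vuv = 0.000000, Gamma_vvv = 0.000000
step 0: V^u = 2.0000, V^v = 0.5000
step 1: k1 = (0.000000, 0.000000), k2 = (0.000000, 0.000000), k3 = (0.000000, 0.000000), k4 = (0.000000, 0.000000); V <- V + (h/6)(k1 + 2k2 + 2k3 + k4): V^u = 2.0000, V^v = 0.5000
step 2: k1 = (0.000000, 0.000000), k2 = (0.000000, 0.000000), k3 = (0.000000, 0.000000), k4 = (0.000000, 0.000000); V <- V + (h/6)(k1 + 2k2 + 2k3 + k4): V^u = 2.0000, V^v = 0.5000

Answer: V^u = 2.0000, V^v = 0.5000


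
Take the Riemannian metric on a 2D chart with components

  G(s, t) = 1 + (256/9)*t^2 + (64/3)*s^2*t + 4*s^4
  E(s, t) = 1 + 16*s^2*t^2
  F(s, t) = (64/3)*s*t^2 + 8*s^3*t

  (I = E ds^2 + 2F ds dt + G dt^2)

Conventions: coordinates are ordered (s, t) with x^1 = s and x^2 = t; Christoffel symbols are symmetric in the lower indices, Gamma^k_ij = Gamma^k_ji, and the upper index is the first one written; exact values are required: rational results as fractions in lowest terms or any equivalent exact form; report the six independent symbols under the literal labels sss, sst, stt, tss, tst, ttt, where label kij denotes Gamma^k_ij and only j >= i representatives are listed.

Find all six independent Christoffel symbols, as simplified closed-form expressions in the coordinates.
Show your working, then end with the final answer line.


E = 1 + 16*s^2*t^2; F = (64/3)*s*t^2 + 8*s^3*t; G = 1 + (256/9)*t^2 + (64/3)*s^2*t + 4*s^4
Gamma^k_ij = (1/2) g^{kl} (d_i g_jl + d_j g_il - d_l g_ij), with g^inv = (1/(EG-F^2)) [[G, -F], [-F, E]]
first partials: E_s = 32*s*t^2, E_t = 32*s^2*t, F_s = (64/3)*t^2 + 24*s^2*t, F_t = (128/3)*s*t + 8*s^3, G_s = (128/3)*s*t + 16*s^3, G_t = (512/9)*t + (64/3)*s^2
D = EG - F^2 = 1 + (256/9)*t^2 + (64/3)*s^2*t + 16*s^2*t^2 + 4*s^4
expanded: Gamma^s_ss = (G E_s - 2F F_s + F E_t)/(2D), Gamma^s_st = (G E_t - F G_s)/(2D), Gamma^s_tt = (2G F_t - G G_s - F G_t)/(2D), Gamma^t_ss = (2E F_s - E E_t - F E_s)/(2D), Gamma^t_st = (E G_s - F E_t)/(2D), Gamma^t_tt = (E G_t - 2F F_t + F G_s)/(2D); substitute and cancel common factors

Answer: Gamma_sss = 144*s*t^2/(36*s^4 + 144*s^2*t^2 + 192*s^2*t + 256*t^2 + 9), Gamma_sst = 144*s^2*t/(36*s^4 + 144*s^2*t^2 + 192*s^2*t + 256*t^2 + 9), Gamma_stt = 192*s*t/(36*s^4 + 144*s^2*t^2 + 192*s^2*t + 256*t^2 + 9), Gamma_tss = (72*s^2*t + 192*t^2)/(36*s^4 + 144*s^2*t^2 + 192*s^2*t + 256*t^2 + 9), Gamma_tst = (72*s^3 + 192*s*t)/(36*s^4 + 144*s^2*t^2 + 192*s^2*t + 256*t^2 + 9), Gamma_ttt = (96*s^2 + 256*t)/(36*s^4 + 144*s^2*t^2 + 192*s^2*t + 256*t^2 + 9)


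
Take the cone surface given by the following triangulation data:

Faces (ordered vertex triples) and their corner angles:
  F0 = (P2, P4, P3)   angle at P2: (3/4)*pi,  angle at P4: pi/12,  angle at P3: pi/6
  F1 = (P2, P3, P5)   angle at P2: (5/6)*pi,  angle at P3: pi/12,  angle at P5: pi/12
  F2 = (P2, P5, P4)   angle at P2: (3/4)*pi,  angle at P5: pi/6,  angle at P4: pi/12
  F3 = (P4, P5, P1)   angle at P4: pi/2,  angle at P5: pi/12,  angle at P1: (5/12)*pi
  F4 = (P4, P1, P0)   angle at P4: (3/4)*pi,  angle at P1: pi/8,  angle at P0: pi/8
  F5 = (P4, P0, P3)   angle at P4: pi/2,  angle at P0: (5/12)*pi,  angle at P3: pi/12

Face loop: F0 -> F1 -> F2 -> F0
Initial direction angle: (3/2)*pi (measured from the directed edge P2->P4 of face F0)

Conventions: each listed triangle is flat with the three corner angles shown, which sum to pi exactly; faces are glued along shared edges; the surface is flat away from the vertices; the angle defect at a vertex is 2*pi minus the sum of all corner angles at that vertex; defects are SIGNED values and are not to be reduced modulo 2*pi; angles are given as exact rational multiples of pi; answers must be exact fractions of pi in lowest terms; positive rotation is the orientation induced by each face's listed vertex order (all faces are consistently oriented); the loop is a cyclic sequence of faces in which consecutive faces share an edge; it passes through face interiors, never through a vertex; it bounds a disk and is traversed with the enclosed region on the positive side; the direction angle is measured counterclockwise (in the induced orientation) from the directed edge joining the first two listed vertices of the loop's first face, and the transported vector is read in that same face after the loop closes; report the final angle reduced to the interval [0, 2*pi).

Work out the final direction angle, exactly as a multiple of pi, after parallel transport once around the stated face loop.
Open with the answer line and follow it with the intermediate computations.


Answer: final direction angle = (7/6)*pi

enclosed vertex P2: corner angles sum to (7/3)*pi, defect = 2*pi - (7/3)*pi = -pi/3
adding the enclosed defects to the starting angle (mod 2*pi, induced orientation) gives the holonomy
final angle = (3/2)*pi - pi/3 = (7/6)*pi (mod 2*pi)


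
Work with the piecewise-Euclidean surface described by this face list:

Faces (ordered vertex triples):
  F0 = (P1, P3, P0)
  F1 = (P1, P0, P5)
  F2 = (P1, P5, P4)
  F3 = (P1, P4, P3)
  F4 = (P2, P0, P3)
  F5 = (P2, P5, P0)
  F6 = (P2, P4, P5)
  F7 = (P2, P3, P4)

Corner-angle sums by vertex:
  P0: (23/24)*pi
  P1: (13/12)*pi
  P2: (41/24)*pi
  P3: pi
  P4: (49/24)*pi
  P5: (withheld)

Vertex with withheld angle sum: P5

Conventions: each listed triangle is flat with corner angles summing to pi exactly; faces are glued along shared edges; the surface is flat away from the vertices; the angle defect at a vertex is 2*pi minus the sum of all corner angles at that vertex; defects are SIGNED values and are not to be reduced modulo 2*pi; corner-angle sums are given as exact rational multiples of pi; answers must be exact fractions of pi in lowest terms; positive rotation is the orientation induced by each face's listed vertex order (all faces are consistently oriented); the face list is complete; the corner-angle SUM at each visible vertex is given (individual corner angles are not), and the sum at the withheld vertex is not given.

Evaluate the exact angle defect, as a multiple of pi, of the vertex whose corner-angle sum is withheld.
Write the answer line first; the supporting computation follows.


Answer: defect(P5) = (19/24)*pi

V = 6, E = 12, F = 8; chi = V - E + F = 2
Gauss-Bonnet: total defect = 2*pi*chi = 4*pi; visible defects sum to (77/24)*pi
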